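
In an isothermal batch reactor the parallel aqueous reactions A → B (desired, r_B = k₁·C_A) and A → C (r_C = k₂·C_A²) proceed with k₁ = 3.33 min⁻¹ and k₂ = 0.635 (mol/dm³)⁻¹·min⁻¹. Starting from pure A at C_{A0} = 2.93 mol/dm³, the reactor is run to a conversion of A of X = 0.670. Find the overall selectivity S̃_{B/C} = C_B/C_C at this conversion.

2.75

C_A = C_{A0}(1−X) = 0.9669 mol/dm³.
Along a PFR/batch, dC_B/dC_A = −r_B/(r_B+r_C) = −k₁/(k₁+k₂·C_A).
Integrating from C_{A0} to C_A: C_B = (3.33/0.635)·ln[(3.33+0.635·2.93)/(3.33+0.635·0.967)] = 5.244·ln(5.191/3.944) = 1.440 mol/dm³.
C_C = (C_{A0}−C_A)−C_B = 0.5228 mol/dm³; S̃_{B/C} = 1.440/0.5228 = 2.75.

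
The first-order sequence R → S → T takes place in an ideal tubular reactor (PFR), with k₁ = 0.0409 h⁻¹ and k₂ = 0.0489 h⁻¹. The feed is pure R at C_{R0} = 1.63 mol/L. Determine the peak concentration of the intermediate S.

Evaluating C_S at τ_opt = ln(k₂/k₁)/(k₂−k₁) gives C_{S,max}/C_{R0} = (k₁/k₂)^[k₂/(k₂−k₁)].
= (0.0409/0.0489)^(0.0489/(0.0489−0.0409)) = (0.8364)^(6.112) = 0.3356.
C_{S,max} = 0.3356×1.63 = 0.547 mol/L.

0.547 mol/L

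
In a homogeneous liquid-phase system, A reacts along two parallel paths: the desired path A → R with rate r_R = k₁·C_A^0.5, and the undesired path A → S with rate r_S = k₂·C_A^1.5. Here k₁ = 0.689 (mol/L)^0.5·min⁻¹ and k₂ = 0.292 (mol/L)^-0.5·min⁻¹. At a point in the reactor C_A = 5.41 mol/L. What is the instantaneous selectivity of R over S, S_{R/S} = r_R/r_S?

0.436

S_{R/S} = r_R/r_S = (k₁·C_A^0.5)/(k₂·C_A^1.5) = (k₁/k₂)·C_A⁻¹.
= (0.689×5.410^0.5) / (0.292×5.410^1.5) = 1.603/3.674 = 0.436.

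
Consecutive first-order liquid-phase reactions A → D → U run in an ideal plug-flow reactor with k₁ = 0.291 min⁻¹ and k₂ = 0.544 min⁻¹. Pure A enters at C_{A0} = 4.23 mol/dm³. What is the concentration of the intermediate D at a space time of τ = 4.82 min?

0.843 mol/dm³

Solving the coupled first-order balances gives C_D(τ) = [k₁/(k₂−k₁)]·C_{A0}·(e^(−k₁τ) − e^(−k₂τ)).
e^(−k₁τ) = e^(−0.291×4.82) = e^(−1.403) = 0.2460; e^(−k₂τ) = e^(−2.622) = 0.07265.
C_D = 0.291×4.23/(0.544−0.291) × (0.2460−0.07265) = 4.865×0.1733 = 0.8432 mol/dm³.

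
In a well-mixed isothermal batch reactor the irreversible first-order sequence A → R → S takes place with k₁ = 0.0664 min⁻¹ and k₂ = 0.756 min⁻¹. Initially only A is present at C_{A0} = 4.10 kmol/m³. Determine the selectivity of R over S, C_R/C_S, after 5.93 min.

0.244

For first-order series with pure A initially, C_R(t) = k₁C_{A0}/(k₂−k₁)·(e^(−k₁t) − e^(−k₂t)).
e^(−k₁t) = e^(−0.0664×5.93) = e^(−0.3938) = 0.6745; e^(−k₂t) = e^(−4.483) = 0.01130.
C_R = 0.0664×4.10/(0.756−0.0664) × (0.6745−0.01130) = 0.3948×0.6632 = 0.2618 kmol/m³.
C_A = C_{A0}e^(−k₁t) = 2.766 kmol/m³, so C_S = C_{A0}−C_A−C_R = 1.073 kmol/m³; C_R/C_S = 0.244.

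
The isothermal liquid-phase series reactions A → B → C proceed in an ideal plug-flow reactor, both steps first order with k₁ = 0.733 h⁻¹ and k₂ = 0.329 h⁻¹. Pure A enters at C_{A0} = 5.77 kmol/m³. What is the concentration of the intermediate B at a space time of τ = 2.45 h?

Solving the coupled first-order balances gives C_B(τ) = [k₁/(k₂−k₁)]·C_{A0}·(e^(−k₁τ) − e^(−k₂τ)).
e^(−k₁τ) = e^(−0.733×2.45) = e^(−1.796) = 0.1660; e^(−k₂τ) = e^(−0.8061) = 0.4466.
C_B = 0.733×5.77/(0.329−0.733) × (0.1660−0.4466) = (-10.47)×(-0.2806) = 2.938 kmol/m³.

2.94 kmol/m³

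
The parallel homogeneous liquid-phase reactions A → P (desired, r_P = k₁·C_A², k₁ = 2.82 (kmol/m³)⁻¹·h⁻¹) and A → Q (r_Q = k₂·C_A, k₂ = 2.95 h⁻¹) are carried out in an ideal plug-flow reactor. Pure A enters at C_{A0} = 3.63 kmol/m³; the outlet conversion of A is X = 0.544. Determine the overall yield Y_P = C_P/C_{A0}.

C_A = C_{A0}(1−X) = 1.655 kmol/m³.
Along a PFR/batch, dC_Q/dC_A = −r_Q/(r_P+r_Q) = −k₂/(k₂+k₁·C_A).
Integrating from C_{A0} to C_A: C_Q = (2.95/2.82)·ln[(2.95+2.82·3.63)/(2.95+2.82·1.66)] = 1.046·ln(13.19/7.618) = 0.5740 kmol/m³.
Then C_P = (C_{A0}−C_A) − C_Q = 1.975 − 0.5740 = 1.401 kmol/m³.
Y_P = C_P/C_{A0} = 1.401/3.63 = 0.386.

0.386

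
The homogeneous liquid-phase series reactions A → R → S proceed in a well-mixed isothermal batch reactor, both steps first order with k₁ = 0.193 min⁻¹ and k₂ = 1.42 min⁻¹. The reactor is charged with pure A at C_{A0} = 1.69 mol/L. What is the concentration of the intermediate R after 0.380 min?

0.0921 mol/L

The intermediate concentration in a first-order A→B→C sequence is C_R = k₁C_{A0}(e^(−k₁t) − e^(−k₂t))/(k₂−k₁).
e^(−k₁t) = e^(−0.193×0.380) = e^(−0.07334) = 0.9293; e^(−k₂t) = e^(−0.5396) = 0.5830.
C_R = 0.193×1.69/(1.42−0.193) × (0.9293−0.5830) = 0.2658×0.3463 = 0.09206 mol/L.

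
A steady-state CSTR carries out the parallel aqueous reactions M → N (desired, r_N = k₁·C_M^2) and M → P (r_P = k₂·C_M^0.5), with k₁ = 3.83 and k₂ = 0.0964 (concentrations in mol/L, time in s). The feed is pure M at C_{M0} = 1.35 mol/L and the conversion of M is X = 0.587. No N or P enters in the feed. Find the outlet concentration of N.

Exit C_M = C_{M0}(1−X) = 1.35×0.413 = 0.5576 mol/L.
A CSTR operates uniformly at the exit composition, giving r_N = 1.191 and r_P = 0.07198 (each k·C_M^n at C_M = 0.5576).
Fraction of consumed M going to N: r_N/(r_N+r_P) = 0.9430.
C_N = 0.9430·C_{M0}·X = 0.9430×1.35×0.587 = 0.747 mol/L.

0.747 mol/L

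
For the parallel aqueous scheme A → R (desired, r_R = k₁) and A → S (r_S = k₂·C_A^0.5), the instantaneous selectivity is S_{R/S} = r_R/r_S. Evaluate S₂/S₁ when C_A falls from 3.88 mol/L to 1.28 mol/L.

1.74

S_{R/S} = (k₁/k₂)·C_A^-0.5, so S₂/S₁ = (C_{A,2}/C_{A,1})^-0.5.
= (1.28/3.88)^(-0.5) = (0.3299)^(-0.5) = 1.74.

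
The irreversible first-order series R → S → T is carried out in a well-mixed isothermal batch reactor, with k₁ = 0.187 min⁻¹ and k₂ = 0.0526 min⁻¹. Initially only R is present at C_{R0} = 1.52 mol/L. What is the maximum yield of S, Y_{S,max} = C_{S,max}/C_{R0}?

0.609

At the optimum, C_{S,max}/C_{R0} = (k₁/k₂)^[k₂/(k₂−k₁)].
= (0.187/0.0526)^(0.0526/(0.0526−0.187)) = (3.555)^(-0.3914) = 0.6087.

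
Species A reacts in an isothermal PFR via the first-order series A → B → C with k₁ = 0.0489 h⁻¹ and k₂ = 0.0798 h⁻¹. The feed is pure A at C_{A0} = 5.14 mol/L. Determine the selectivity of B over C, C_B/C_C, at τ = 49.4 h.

0.138

The intermediate concentration in a first-order A→B→C sequence is C_B = k₁C_{A0}(e^(−k₁τ) − e^(−k₂τ))/(k₂−k₁).
e^(−k₁τ) = e^(−0.0489×49.4) = e^(−2.416) = 0.08931; e^(−k₂τ) = e^(−3.942) = 0.01941.
C_B = 0.0489×5.14/(0.0798−0.0489) × (0.08931−0.01941) = 8.134×0.06990 = 0.5686 mol/L.
C_A = C_{A0}e^(−k₁τ) = 0.4590 mol/L, so C_C = C_{A0}−C_A−C_B = 4.112 mol/L; C_B/C_C = 0.138.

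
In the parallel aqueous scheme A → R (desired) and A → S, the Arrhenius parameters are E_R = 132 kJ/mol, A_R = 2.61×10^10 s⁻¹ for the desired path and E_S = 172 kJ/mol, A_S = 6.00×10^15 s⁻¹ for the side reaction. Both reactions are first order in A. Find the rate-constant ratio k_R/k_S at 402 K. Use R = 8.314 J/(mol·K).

k_R/k_S = (A_R/A_S)·exp[−(E_R−E_S)/(RT)] = (A_R/A_S)·exp[(E_S−E_R)/(RT)].
(E_S−E_R)/(RT) = (172−132)×10³/(8.314×402) = 40000/3342 = 11.97.
k_R/k_S = (2.61×10^10/6.00×10^15)·exp(11.97) = 4.350×10^-6 × 1.576×10^5 = 0.686.
Since E_R < E_S, lowering the temperature improves selectivity toward R.

0.686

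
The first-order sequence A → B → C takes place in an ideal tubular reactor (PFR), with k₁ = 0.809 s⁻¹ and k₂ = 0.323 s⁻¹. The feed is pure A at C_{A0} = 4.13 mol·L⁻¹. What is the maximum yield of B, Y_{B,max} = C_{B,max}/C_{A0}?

0.543

For a first-order series the maximum intermediate yield is C_{B,max}/C_{A0} = (k₁/k₂)^[k₂/(k₂−k₁)].
= (0.809/0.323)^(0.323/(0.323−0.809)) = (2.505)^(-0.6646) = 0.5432.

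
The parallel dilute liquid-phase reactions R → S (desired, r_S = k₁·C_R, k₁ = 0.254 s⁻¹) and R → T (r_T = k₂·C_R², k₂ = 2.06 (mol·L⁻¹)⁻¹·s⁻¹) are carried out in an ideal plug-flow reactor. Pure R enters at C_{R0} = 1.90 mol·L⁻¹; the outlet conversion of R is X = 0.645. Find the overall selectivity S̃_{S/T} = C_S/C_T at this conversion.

0.103

C_R = C_{R0}(1−X) = 0.6745 mol·L⁻¹.
Along a PFR/batch, dC_S/dC_R = −r_S/(r_S+r_T) = −k₁/(k₁+k₂·C_R).
Integrating from C_{R0} to C_R: C_S = (0.254/2.06)·ln[(0.254+2.06·1.90)/(0.254+2.06·0.674)] = 0.1233·ln(4.168/1.643) = 0.1147 mol·L⁻¹.
C_T = (C_{R0}−C_R)−C_S = 1.111 mol·L⁻¹; S̃_{S/T} = 0.1147/1.111 = 0.103.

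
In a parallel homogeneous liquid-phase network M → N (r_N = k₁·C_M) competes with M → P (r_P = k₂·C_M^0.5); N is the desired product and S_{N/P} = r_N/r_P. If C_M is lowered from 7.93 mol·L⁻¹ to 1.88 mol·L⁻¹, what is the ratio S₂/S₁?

0.487

S_{N/P} = (k₁/k₂)·C_M^0.5, so S₂/S₁ = (C_{M,2}/C_{M,1})^0.5.
= (1.88/7.93)^0.5 = (0.2371)^0.5 = 0.487.
Selectivity toward N falls as C_M falls — high-concentration operation is favoured.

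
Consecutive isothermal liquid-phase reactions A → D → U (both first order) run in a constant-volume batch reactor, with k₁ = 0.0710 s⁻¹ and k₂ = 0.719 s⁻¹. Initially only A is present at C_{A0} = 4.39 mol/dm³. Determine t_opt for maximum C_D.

3.57 s

Setting dC_D/dt = 0 gives t_opt = ln(k₂/k₁)/(k₂−k₁).
= ln(0.719/0.0710)/(0.719−0.0710) = ln(10.13)/0.6480 = 2.315/0.6480 = 3.57 s.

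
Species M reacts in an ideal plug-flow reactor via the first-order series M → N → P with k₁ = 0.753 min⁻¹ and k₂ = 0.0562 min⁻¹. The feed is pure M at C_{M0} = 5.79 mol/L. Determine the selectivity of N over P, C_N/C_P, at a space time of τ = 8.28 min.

Solving the coupled first-order balances gives C_N(τ) = [k₁/(k₂−k₁)]·C_{M0}·(e^(−k₁τ) − e^(−k₂τ)).
e^(−k₁τ) = e^(−0.753×8.28) = e^(−6.235) = 0.001960; e^(−k₂τ) = e^(−0.4653) = 0.6279.
C_N = 0.753×5.79/(0.0562−0.753) × (0.001960−0.6279) = (-6.257)×(-0.6260) = 3.917 mol/L.
C_M = C_{M0}e^(−k₁τ) = 0.01135 mol/L, so C_P = C_{M0}−C_M−C_N = 1.862 mol/L; C_N/C_P = 2.10.

2.10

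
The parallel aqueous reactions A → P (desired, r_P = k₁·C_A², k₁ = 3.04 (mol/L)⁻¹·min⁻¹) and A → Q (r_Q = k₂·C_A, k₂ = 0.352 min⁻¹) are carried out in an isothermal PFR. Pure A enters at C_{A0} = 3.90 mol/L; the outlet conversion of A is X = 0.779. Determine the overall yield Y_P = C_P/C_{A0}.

0.737

C_A = C_{A0}(1−X) = 0.8619 mol/L.
Along a PFR/batch, dC_Q/dC_A = −r_Q/(r_P+r_Q) = −k₂/(k₂+k₁·C_A).
Integrating from C_{A0} to C_A: C_Q = (0.352/3.04)·ln[(0.352+3.04·3.90)/(0.352+3.04·0.862)] = 0.1158·ln(12.21/2.972) = 0.1636 mol/L.
Then C_P = (C_{A0}−C_A) − C_Q = 3.038 − 0.1636 = 2.875 mol/L.
Y_P = C_P/C_{A0} = 2.875/3.90 = 0.737.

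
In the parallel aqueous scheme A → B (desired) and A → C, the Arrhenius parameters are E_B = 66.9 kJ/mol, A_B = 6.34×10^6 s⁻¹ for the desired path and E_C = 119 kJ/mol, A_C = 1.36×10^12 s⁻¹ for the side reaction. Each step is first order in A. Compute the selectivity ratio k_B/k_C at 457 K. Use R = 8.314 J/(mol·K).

Since both paths have the same order in A, the concentration cancels and S_{B/C} = k_B/k_C = (A_B/A_C)·exp[(E_C−E_B)/(RT)].
(E_C−E_B)/(RT) = (119−66.9)×10³/(8.314×457) = 52100/3799 = 13.71.
k_B/k_C = (6.34×10^6/1.36×10^12)·exp(13.71) = 4.662×10^-6 × 9.020×10^5 = 4.20.

4.20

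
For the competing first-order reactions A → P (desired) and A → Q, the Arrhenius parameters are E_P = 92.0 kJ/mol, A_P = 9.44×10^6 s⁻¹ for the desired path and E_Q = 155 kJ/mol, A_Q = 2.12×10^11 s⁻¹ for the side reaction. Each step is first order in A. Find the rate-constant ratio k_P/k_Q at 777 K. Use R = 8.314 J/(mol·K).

k_P/k_Q = (A_P/A_Q)·exp[−(E_P−E_Q)/(RT)] = (A_P/A_Q)·exp[(E_Q−E_P)/(RT)].
(E_Q−E_P)/(RT) = (155−92.0)×10³/(8.314×777) = 63000/6460 = 9.752.
k_P/k_Q = (9.44×10^6/2.12×10^11)·exp(9.752) = 4.453×10^-5 × 17195 = 0.766.

0.766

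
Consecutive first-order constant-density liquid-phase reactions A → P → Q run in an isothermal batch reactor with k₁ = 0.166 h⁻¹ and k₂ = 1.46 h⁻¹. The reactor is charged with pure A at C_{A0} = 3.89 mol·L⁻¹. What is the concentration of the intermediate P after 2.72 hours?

0.308 mol·L⁻¹

Solving the coupled first-order balances gives C_P(t) = [k₁/(k₂−k₁)]·C_{A0}·(e^(−k₁t) − e^(−k₂t)).
e^(−k₁t) = e^(−0.166×2.72) = e^(−0.4515) = 0.6367; e^(−k₂t) = e^(−3.971) = 0.01885.
C_P = 0.166×3.89/(1.46−0.166) × (0.6367−0.01885) = 0.4990×0.6178 = 0.3083 mol·L⁻¹.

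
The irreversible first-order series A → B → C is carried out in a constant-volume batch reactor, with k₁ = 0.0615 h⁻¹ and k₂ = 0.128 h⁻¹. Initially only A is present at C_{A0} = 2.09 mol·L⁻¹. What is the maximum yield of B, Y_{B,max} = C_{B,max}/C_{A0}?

0.244

For a first-order series the maximum intermediate yield is C_{B,max}/C_{A0} = (k₁/k₂)^[k₂/(k₂−k₁)].
= (0.0615/0.128)^(0.128/(0.128−0.0615)) = (0.4805)^(1.925) = 0.2439.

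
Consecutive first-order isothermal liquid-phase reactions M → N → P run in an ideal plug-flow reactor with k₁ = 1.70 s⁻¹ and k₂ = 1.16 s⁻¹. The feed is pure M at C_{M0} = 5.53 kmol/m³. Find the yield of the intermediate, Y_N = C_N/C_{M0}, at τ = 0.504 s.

0.418

Solving the coupled first-order balances gives C_N(τ) = [k₁/(k₂−k₁)]·C_{M0}·(e^(−k₁τ) − e^(−k₂τ)).
e^(−k₁τ) = e^(−1.70×0.504) = e^(−0.8568) = 0.4245; e^(−k₂τ) = e^(−0.5846) = 0.5573.
C_N = 1.70×5.53/(1.16−1.70) × (0.4245−0.5573) = (-17.41)×(-0.1328) = 2.312 kmol/m³.
Y_N = C_N/C_{M0} = 2.312/5.53 = 0.418.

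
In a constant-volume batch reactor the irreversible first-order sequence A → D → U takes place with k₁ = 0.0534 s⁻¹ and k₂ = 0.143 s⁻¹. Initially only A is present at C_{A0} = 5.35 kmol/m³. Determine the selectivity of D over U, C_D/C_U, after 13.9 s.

The intermediate concentration in a first-order A→B→C sequence is C_D = k₁C_{A0}(e^(−k₁t) − e^(−k₂t))/(k₂−k₁).
e^(−k₁t) = e^(−0.0534×13.9) = e^(−0.7423) = 0.4760; e^(−k₂t) = e^(−1.988) = 0.1370.
C_D = 0.0534×5.35/(0.143−0.0534) × (0.4760−0.1370) = 3.189×0.3390 = 1.081 kmol/m³.
C_A = C_{A0}e^(−k₁t) = 2.547 kmol/m³, so C_U = C_{A0}−C_A−C_D = 1.722 kmol/m³; C_D/C_U = 0.628.

0.628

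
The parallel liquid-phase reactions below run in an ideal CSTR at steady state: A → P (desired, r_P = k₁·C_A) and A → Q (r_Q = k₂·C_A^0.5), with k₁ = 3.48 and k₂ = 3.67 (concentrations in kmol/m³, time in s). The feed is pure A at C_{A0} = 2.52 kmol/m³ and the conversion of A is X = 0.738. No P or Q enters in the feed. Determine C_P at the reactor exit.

0.809 kmol/m³

Exit C_A = C_{A0}(1−X) = 2.52×0.262 = 0.6602 kmol/m³.
In a CSTR the entire volume is at exit conditions, so r_P = 3.48×0.6602 = 2.298 and r_Q = 3.67×0.6602^0.5 = 2.982.
Fraction of consumed A going to P: r_P/(r_P+r_Q) = 0.4352.
C_P = 0.4352·C_{A0}·X = 0.4352×2.52×0.738 = 0.809 kmol/m³.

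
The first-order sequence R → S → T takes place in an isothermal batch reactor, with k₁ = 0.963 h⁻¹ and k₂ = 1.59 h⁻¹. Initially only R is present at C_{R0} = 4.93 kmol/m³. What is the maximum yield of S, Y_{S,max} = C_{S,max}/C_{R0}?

0.280

At the optimum, C_{S,max}/C_{R0} = (k₁/k₂)^[k₂/(k₂−k₁)].
= (0.963/1.59)^(1.59/(1.59−0.963)) = (0.6057)^(2.536) = 0.2804.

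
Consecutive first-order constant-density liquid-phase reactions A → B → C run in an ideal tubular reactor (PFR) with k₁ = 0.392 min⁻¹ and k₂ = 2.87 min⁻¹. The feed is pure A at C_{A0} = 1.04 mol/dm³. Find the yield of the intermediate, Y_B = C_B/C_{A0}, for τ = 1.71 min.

For first-order series with pure A initially, C_B(τ) = k₁C_{A0}/(k₂−k₁)·(e^(−k₁τ) − e^(−k₂τ)).
e^(−k₁τ) = e^(−0.392×1.71) = e^(−0.6703) = 0.5115; e^(−k₂τ) = e^(−4.908) = 0.007389.
C_B = 0.392×1.04/(2.87−0.392) × (0.5115−0.007389) = 0.1645×0.5042 = 0.08294 mol/dm³.
Y_B = C_B/C_{A0} = 0.08294/1.04 = 0.0798.

0.0798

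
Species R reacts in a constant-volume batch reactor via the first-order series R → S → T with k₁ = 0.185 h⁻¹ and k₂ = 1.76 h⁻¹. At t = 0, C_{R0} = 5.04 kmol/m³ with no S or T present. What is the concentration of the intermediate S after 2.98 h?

0.338 kmol/m³

The intermediate concentration in a first-order A→B→C sequence is C_S = k₁C_{R0}(e^(−k₁t) − e^(−k₂t))/(k₂−k₁).
e^(−k₁t) = e^(−0.185×2.98) = e^(−0.5513) = 0.5762; e^(−k₂t) = e^(−5.245) = 0.005275.
C_S = 0.185×5.04/(1.76−0.185) × (0.5762−0.005275) = 0.5920×0.5709 = 0.3380 kmol/m³.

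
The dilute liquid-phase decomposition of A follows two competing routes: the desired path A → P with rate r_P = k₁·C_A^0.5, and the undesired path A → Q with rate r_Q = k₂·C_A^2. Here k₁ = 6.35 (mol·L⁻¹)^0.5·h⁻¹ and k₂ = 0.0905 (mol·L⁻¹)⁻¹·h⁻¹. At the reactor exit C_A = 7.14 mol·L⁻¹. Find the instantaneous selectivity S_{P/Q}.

3.68

S_{P/Q} = r_P/r_Q = (k₁·C_A^0.5)/(k₂·C_A^2) = (k₁/k₂)·C_A^-1.5.
= (6.35×7.140^0.5) / (0.0905×7.140^2) = 16.97/4.614 = 3.68.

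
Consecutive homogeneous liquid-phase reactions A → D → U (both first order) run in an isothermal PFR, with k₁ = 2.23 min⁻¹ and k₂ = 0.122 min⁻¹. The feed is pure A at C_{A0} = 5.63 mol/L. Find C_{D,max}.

4.76 mol/L

Evaluating C_D at τ_opt = ln(k₂/k₁)/(k₂−k₁) gives C_{D,max}/C_{A0} = (k₁/k₂)^[k₂/(k₂−k₁)].
= (2.23/0.122)^(0.122/(0.122−2.23)) = (18.28)^(-0.05787) = 0.8452.
C_{D,max} = 0.8452×5.63 = 4.76 mol/L.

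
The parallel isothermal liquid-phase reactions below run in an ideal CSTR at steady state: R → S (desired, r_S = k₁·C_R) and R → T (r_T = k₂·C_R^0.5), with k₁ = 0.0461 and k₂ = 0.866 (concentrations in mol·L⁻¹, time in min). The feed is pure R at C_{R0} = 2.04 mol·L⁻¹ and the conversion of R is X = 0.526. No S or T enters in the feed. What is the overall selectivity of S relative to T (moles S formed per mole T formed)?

Exit C_R = C_{R0}(1−X) = 2.04×0.474 = 0.9670 mol·L⁻¹.
A CSTR operates uniformly at the exit composition, giving r_S = 0.04458 and r_T = 0.8516 (each k·C_R^n at C_R = 0.9670).
Overall selectivity = C_S/C_T = r_Sτ/(r_Tτ) = r_S/r_T = 0.0523.

0.0523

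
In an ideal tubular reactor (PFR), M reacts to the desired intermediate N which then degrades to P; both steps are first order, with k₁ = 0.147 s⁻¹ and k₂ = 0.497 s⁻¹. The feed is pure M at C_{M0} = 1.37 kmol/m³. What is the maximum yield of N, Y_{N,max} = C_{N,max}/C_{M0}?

Evaluating C_N at τ_opt = ln(k₂/k₁)/(k₂−k₁) gives C_{N,max}/C_{M0} = (k₁/k₂)^[k₂/(k₂−k₁)].
= (0.147/0.497)^(0.497/(0.497−0.147)) = (0.2958)^(1.420) = 0.1773.

0.177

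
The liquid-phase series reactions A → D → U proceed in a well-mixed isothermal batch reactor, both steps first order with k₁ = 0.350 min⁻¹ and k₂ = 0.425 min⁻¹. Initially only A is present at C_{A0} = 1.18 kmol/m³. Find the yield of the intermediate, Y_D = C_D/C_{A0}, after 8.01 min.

0.128

For first-order series with pure A initially, C_D(t) = k₁C_{A0}/(k₂−k₁)·(e^(−k₁t) − e^(−k₂t)).
e^(−k₁t) = e^(−0.350×8.01) = e^(−2.803) = 0.06060; e^(−k₂t) = e^(−3.404) = 0.03323.
C_D = 0.350×1.18/(0.425−0.350) × (0.06060−0.03323) = 5.507×0.02737 = 0.1507 kmol/m³.
Y_D = C_D/C_{A0} = 0.1507/1.18 = 0.128.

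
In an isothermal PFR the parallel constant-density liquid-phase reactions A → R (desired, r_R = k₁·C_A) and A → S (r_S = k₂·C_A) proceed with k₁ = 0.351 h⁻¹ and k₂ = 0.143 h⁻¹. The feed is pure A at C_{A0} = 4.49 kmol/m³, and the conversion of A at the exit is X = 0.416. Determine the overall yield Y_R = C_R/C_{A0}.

C_A = C_{A0}(1−X) = 2.622 kmol/m³.
Both paths are first order in A, so the instantaneous fraction to R is constant: dC_R/d(−C_A) = k₁/(k₁+k₂) = 0.7105.
C_R = 0.7105·(C_{A0}−C_A) = 0.7105×1.868 = 1.33 kmol/m³.
Y_R = C_R/C_{A0} = 1.327/4.49 = 0.296.

0.296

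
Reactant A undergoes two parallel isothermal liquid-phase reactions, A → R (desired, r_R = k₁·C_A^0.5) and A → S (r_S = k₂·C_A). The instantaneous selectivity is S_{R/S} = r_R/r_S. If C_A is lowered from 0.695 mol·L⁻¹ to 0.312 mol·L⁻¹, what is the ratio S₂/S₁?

1.49

S_{R/S} = (k₁/k₂)·C_A^-0.5, so S₂/S₁ = (C_{A,2}/C_{A,1})^-0.5.
= (0.312/0.695)^(-0.5) = (0.4489)^(-0.5) = 1.49.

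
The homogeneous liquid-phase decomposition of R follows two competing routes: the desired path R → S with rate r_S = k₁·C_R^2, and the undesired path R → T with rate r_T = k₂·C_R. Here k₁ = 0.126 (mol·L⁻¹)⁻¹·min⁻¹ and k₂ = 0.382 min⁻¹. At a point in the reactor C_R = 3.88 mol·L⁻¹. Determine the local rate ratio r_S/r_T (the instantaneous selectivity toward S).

1.28

S_{S/T} = r_S/r_T = (k₁·C_R^2)/(k₂·C_R) = (k₁/k₂)·C_R.
= (0.126×3.880^2) / (0.382×3.880) = 1.897/1.482 = 1.28.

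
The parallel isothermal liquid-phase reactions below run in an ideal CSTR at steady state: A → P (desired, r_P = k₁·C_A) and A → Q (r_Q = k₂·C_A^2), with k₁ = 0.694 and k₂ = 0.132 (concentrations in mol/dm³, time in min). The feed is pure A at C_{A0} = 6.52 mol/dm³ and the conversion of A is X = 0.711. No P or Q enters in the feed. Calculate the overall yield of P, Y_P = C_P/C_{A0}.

0.523

Exit C_A = C_{A0}(1−X) = 6.52×0.289 = 1.884 mol/dm³.
In a CSTR the entire volume is at exit conditions, so r_P = 0.694×1.884 = 1.308 and r_Q = 0.132×1.884^2 = 0.4687.
Fraction of consumed A going to P: r_P/(r_P+r_Q) = 0.7362.
C_P = 0.7362·C_{A0}·X = 0.7362×6.52×0.711 = 3.41 mol/dm³; Y_P = C_P/C_{A0} = 0.523.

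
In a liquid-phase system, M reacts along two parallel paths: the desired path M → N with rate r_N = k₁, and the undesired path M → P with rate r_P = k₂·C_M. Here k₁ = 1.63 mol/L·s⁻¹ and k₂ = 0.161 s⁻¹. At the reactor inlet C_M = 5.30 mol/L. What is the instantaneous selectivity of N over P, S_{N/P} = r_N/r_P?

1.91

S_{N/P} = r_N/r_P = (k₁)/(k₂·C_M) = (k₁/k₂)·C_M⁻¹.
= (1.63) / (0.161×5.300) = 1.630/0.8533 = 1.91.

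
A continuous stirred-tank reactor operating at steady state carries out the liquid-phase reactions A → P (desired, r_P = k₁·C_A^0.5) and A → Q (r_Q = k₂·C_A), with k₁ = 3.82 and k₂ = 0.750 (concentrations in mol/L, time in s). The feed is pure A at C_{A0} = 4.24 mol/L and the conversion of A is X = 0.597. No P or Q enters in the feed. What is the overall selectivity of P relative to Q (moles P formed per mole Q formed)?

3.90

Exit C_A = C_{A0}(1−X) = 4.24×0.403 = 1.709 mol/L.
A CSTR operates uniformly at the exit composition, giving r_P = 4.993 and r_Q = 1.282 (each k·C_A^n at C_A = 1.709).
Overall selectivity = C_P/C_Q = r_Pτ/(r_Qτ) = r_P/r_Q = 3.90.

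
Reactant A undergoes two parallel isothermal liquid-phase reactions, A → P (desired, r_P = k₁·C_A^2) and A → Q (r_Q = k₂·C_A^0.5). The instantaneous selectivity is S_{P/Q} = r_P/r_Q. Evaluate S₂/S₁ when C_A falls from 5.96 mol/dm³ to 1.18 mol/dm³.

S_{P/Q} = (k₁/k₂)·C_A^1.5, so S₂/S₁ = (C_{A,2}/C_{A,1})^1.5.
= (1.18/5.96)^1.5 = (0.1980)^1.5 = 0.0881.
Selectivity toward P falls as C_A falls — high-concentration operation is favoured.

0.0881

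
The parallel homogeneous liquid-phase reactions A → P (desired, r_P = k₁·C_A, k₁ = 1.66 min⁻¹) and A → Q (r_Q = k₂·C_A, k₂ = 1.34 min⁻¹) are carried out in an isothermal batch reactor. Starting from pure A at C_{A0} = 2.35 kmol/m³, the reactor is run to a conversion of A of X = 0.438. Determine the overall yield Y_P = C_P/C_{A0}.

0.242

C_A = C_{A0}(1−X) = 1.321 kmol/m³.
Both paths are first order in A, so the instantaneous fraction to P is constant: dC_P/d(−C_A) = k₁/(k₁+k₂) = 0.5533.
C_P = 0.5533·(C_{A0}−C_A) = 0.5533×1.029 = 0.570 kmol/m³.
Y_P = C_P/C_{A0} = 0.5695/2.35 = 0.242.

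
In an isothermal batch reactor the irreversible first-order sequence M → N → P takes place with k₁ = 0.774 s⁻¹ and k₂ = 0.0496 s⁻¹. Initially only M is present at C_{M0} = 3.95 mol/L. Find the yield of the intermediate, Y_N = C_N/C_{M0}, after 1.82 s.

0.715

For first-order series with pure M initially, C_N(t) = k₁C_{M0}/(k₂−k₁)·(e^(−k₁t) − e^(−k₂t)).
e^(−k₁t) = e^(−0.774×1.82) = e^(−1.409) = 0.2445; e^(−k₂t) = e^(−0.09027) = 0.9137.
C_N = 0.774×3.95/(0.0496−0.774) × (0.2445−0.9137) = (-4.220)×(-0.6692) = 2.824 mol/L.
Y_N = C_N/C_{M0} = 2.824/3.95 = 0.715.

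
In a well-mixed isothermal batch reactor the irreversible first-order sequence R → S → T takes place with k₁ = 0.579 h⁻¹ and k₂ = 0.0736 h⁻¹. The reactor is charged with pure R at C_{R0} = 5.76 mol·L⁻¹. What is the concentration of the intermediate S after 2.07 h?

The intermediate concentration in a first-order A→B→C sequence is C_S = k₁C_{R0}(e^(−k₁t) − e^(−k₂t))/(k₂−k₁).
e^(−k₁t) = e^(−0.579×2.07) = e^(−1.199) = 0.3016; e^(−k₂t) = e^(−0.1524) = 0.8587.
C_S = 0.579×5.76/(0.0736−0.579) × (0.3016−0.8587) = (-6.599)×(-0.5570) = 3.676 mol·L⁻¹.

3.68 mol·L⁻¹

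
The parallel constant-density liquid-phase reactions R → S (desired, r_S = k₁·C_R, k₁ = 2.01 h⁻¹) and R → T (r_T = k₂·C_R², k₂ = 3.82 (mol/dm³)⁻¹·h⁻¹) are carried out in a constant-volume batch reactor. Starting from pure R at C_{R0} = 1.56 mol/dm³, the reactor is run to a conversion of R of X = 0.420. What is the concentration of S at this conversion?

0.198 mol/dm³

C_R = C_{R0}(1−X) = 0.9048 mol/dm³.
Along a PFR/batch, dC_S/dC_R = −r_S/(r_S+r_T) = −k₁/(k₁+k₂·C_R).
Integrating from C_{R0} to C_R: C_S = (2.01/3.82)·ln[(2.01+3.82·1.56)/(2.01+3.82·0.905)] = 0.5262·ln(7.969/5.466) = 0.1984 mol/dm³.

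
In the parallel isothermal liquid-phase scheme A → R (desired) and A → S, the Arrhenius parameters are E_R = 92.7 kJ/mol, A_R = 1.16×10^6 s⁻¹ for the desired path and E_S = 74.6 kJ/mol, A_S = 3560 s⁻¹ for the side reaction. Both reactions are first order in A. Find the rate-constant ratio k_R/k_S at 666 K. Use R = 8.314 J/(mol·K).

Since both paths have the same order in A, the concentration cancels and S_{R/S} = k_R/k_S = (A_R/A_S)·exp[(E_S−E_R)/(RT)].
(E_S−E_R)/(RT) = (74.6−92.7)×10³/(8.314×666) = -18100/5537 = -3.269.
k_R/k_S = (1.16×10^6/3560)·exp(-3.269) = 325.8 × 0.03805 = 12.4.

12.4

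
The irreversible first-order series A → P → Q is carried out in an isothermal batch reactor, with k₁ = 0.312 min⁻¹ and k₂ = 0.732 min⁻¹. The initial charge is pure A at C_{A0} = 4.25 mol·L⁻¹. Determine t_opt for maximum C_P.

For first-order series the maximum of C_P occurs at t_opt = ln(k₂/k₁)/(k₂−k₁).
= ln(0.732/0.312)/(0.732−0.312) = ln(2.346)/0.4200 = 0.8528/0.4200 = 2.03 min.

2.03 min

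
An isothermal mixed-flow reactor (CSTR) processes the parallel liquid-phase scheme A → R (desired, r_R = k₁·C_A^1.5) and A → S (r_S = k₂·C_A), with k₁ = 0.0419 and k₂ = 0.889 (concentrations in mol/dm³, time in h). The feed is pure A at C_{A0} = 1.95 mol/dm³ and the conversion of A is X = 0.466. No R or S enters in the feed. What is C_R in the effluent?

Exit C_A = C_{A0}(1−X) = 1.95×0.534 = 1.041 mol/dm³.
A CSTR operates uniformly at the exit composition, giving r_R = 0.04452 and r_S = 0.9257 (each k·C_A^n at C_A = 1.041).
Fraction of consumed A going to R: r_R/(r_R+r_S) = 0.04589.
C_R = 0.04589·C_{A0}·X = 0.04589×1.95×0.466 = 0.0417 mol/dm³.

0.0417 mol/dm³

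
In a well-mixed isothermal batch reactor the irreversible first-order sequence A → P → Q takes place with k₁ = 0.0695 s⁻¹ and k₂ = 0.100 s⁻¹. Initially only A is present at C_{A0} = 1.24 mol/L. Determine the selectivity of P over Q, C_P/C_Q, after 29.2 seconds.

Solving the coupled first-order balances gives C_P(t) = [k₁/(k₂−k₁)]·C_{A0}·(e^(−k₁t) − e^(−k₂t)).
e^(−k₁t) = e^(−0.0695×29.2) = e^(−2.029) = 0.1314; e^(−k₂t) = e^(−2.920) = 0.05393.
C_P = 0.0695×1.24/(0.100−0.0695) × (0.1314−0.05393) = 2.826×0.07748 = 0.2189 mol/L.
C_A = C_{A0}e^(−k₁t) = 0.1630 mol/L, so C_Q = C_{A0}−C_A−C_P = 0.8581 mol/L; C_P/C_Q = 0.255.

0.255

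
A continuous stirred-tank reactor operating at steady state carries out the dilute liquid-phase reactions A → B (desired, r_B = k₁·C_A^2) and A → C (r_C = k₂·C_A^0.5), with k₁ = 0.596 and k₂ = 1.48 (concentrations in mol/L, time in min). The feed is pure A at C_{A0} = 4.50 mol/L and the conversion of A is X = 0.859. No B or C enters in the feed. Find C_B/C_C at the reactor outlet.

Exit C_A = C_{A0}(1−X) = 4.50×0.141 = 0.6345 mol/L.
In a CSTR the entire volume is at exit conditions, so r_B = 0.596×0.6345^2 = 0.2399 and r_C = 1.48×0.6345^0.5 = 1.179.
Overall selectivity = C_B/C_C = r_Bτ/(r_Cτ) = r_B/r_C = 0.204.

0.204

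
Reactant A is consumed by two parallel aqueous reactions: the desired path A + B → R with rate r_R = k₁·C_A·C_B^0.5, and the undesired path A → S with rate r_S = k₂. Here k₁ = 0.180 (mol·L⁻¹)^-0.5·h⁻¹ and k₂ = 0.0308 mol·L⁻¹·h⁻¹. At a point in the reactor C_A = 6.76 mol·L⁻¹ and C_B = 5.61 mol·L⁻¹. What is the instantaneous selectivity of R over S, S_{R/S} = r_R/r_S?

93.6

S_{R/S} = r_R/r_S = (k₁·C_A·C_B^0.5)/(k₂) = (k₁/k₂)·C_A·C_B^0.5.
= (0.180×6.760×5.610^0.5) / (0.0308) = 2.882/0.03080 = 93.6.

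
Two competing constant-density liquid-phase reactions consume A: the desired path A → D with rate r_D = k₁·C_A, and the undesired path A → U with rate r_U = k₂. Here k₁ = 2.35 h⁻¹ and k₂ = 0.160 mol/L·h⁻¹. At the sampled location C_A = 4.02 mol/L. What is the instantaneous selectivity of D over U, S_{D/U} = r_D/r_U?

S_{D/U} = r_D/r_U = (k₁·C_A)/(k₂) = (k₁/k₂)·C_A.
= (2.35×4.020) / (0.160) = 9.447/0.1600 = 59.0.

59.0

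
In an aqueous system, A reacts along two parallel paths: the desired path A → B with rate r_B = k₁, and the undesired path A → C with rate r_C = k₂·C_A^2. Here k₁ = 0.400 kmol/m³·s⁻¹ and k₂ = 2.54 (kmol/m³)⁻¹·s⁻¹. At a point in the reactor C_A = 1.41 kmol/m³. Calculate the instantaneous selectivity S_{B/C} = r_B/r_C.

S_{B/C} = r_B/r_C = (k₁)/(k₂·C_A^2) = (k₁/k₂)·C_A^-2.
= (0.400) / (2.54×1.410^2) = 0.4000/5.050 = 0.0792.

0.0792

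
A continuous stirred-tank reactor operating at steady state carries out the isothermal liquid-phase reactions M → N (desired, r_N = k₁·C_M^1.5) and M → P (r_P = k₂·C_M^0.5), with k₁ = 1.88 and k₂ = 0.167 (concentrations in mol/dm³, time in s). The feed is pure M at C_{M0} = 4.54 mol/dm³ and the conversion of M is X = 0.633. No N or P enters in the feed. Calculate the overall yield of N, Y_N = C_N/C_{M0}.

Exit C_M = C_{M0}(1−X) = 4.54×0.367 = 1.666 mol/dm³.
In a CSTR the entire volume is at exit conditions, so r_N = 1.88×1.666^1.5 = 4.043 and r_P = 0.167×1.666^0.5 = 0.2156.
Fraction of consumed M going to N: r_N/(r_N+r_P) = 0.9494.
C_N = 0.9494·C_{M0}·X = 0.9494×4.54×0.633 = 2.73 mol/dm³; Y_N = C_N/C_{M0} = 0.601.

0.601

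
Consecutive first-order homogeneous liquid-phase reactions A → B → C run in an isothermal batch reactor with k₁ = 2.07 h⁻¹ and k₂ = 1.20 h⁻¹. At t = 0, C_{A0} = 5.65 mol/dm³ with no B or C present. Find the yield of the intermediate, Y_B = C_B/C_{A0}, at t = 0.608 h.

0.471

For first-order series with pure A initially, C_B(t) = k₁C_{A0}/(k₂−k₁)·(e^(−k₁t) − e^(−k₂t)).
e^(−k₁t) = e^(−2.07×0.608) = e^(−1.259) = 0.2841; e^(−k₂t) = e^(−0.7296) = 0.4821.
C_B = 2.07×5.65/(1.20−2.07) × (0.2841−0.4821) = (-13.44)×(-0.1980) = 2.662 mol/dm³.
Y_B = C_B/C_{A0} = 2.662/5.65 = 0.471.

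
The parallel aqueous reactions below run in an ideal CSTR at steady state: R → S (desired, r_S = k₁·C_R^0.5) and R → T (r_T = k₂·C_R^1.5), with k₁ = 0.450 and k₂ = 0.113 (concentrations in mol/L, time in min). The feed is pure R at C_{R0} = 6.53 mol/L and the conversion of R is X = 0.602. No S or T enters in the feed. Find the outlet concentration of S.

2.38 mol/L

Exit C_R = C_{R0}(1−X) = 6.53×0.398 = 2.599 mol/L.
Rates in a CSTR are evaluated at the outlet concentration: r_S = 0.450×2.599^0.5 = 0.7255, r_T = 0.113×2.599^1.5 = 0.4734.
Fraction of consumed R going to S: r_S/(r_S+r_T) = 0.6051.
C_S = 0.6051·C_{R0}·X = 0.6051×6.53×0.602 = 2.38 mol/L.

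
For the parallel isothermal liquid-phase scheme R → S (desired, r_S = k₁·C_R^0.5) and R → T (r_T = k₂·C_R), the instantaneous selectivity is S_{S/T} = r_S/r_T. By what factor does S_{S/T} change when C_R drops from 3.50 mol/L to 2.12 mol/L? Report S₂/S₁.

1.28

S_{S/T} = (k₁/k₂)·C_R^-0.5, so S₂/S₁ = (C_{R,2}/C_{R,1})^-0.5.
= (2.12/3.50)^(-0.5) = (0.6057)^(-0.5) = 1.28.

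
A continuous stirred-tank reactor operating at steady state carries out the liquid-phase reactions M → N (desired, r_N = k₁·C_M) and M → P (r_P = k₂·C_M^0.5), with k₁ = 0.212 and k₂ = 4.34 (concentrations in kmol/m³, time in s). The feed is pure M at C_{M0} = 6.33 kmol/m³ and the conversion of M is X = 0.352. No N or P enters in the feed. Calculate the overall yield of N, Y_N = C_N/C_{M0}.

0.0317

Exit C_M = C_{M0}(1−X) = 6.33×0.648 = 4.102 kmol/m³.
In a CSTR the entire volume is at exit conditions, so r_N = 0.212×4.102 = 0.8696 and r_P = 4.34×4.102^0.5 = 8.790.
Fraction of consumed M going to N: r_N/(r_N+r_P) = 0.09003.
C_N = 0.09003·C_{M0}·X = 0.09003×6.33×0.352 = 0.201 kmol/m³; Y_N = C_N/C_{M0} = 0.0317.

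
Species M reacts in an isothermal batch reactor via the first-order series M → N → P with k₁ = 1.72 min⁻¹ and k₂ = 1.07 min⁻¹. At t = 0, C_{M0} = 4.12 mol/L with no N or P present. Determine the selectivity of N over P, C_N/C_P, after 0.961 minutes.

Solving the coupled first-order balances gives C_N(t) = [k₁/(k₂−k₁)]·C_{M0}·(e^(−k₁t) − e^(−k₂t)).
e^(−k₁t) = e^(−1.72×0.961) = e^(−1.653) = 0.1915; e^(−k₂t) = e^(−1.028) = 0.3576.
C_N = 1.72×4.12/(1.07−1.72) × (0.1915−0.3576) = (-10.90)×(-0.1661) = 1.811 mol/L.
C_M = C_{M0}e^(−k₁t) = 0.7889 mol/L, so C_P = C_{M0}−C_M−C_N = 1.520 mol/L; C_N/C_P = 1.19.

1.19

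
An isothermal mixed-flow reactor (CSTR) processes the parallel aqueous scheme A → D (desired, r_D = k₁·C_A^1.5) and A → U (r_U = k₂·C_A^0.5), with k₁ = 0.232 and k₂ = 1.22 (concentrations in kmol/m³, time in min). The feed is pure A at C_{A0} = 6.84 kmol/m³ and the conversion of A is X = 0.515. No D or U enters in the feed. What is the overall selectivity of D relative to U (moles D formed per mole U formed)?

Exit C_A = C_{A0}(1−X) = 6.84×0.485 = 3.317 kmol/m³.
Rates in a CSTR are evaluated at the outlet concentration: r_D = 0.232×3.317^1.5 = 1.402, r_U = 1.22×3.317^0.5 = 2.222.
Overall selectivity = C_D/C_U = r_Dτ/(r_Uτ) = r_D/r_U = 0.631.

0.631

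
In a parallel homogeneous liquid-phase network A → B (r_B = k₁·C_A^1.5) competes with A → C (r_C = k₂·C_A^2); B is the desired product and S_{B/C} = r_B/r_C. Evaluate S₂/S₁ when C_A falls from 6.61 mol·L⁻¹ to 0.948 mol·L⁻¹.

S_{B/C} = (k₁/k₂)·C_A^-0.5, so S₂/S₁ = (C_{A,2}/C_{A,1})^-0.5.
= (0.948/6.61)^(-0.5) = (0.1434)^(-0.5) = 2.64.
Selectivity toward B rises as C_A falls — low-concentration operation is favoured.

2.64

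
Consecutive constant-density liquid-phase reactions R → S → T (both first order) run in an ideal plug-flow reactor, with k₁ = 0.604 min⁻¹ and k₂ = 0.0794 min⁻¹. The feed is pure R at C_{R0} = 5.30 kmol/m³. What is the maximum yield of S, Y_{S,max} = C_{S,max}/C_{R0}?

Evaluating C_S at τ_opt = ln(k₂/k₁)/(k₂−k₁) gives C_{S,max}/C_{R0} = (k₁/k₂)^[k₂/(k₂−k₁)].
= (0.604/0.0794)^(0.0794/(0.0794−0.604)) = (7.607)^(-0.1514) = 0.7356.

0.736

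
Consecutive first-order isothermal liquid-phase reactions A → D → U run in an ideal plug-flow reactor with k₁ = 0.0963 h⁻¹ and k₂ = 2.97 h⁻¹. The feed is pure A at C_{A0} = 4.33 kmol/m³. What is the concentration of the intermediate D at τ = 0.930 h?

0.124 kmol/m³

Solving the coupled first-order balances gives C_D(τ) = [k₁/(k₂−k₁)]·C_{A0}·(e^(−k₁τ) − e^(−k₂τ)).
e^(−k₁τ) = e^(−0.0963×0.930) = e^(−0.08956) = 0.9143; e^(−k₂τ) = e^(−2.762) = 0.06316.
C_D = 0.0963×4.33/(2.97−0.0963) × (0.9143−0.06316) = 0.1451×0.8512 = 0.1235 kmol/m³.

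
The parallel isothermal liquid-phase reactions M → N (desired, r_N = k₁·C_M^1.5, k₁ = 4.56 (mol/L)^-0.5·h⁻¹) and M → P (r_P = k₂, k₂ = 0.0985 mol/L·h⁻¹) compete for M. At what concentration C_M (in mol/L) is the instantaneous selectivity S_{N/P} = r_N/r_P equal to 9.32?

S_{N/P} = (k₁/k₂)·C_M^1.5 ⇒ C_M = (S·k₂/k₁)^(1/1.5).
= (9.32×0.0985/4.56)^(0.6667) = (0.2013)^(0.6667) = 0.343 mol/L.

0.343 mol/L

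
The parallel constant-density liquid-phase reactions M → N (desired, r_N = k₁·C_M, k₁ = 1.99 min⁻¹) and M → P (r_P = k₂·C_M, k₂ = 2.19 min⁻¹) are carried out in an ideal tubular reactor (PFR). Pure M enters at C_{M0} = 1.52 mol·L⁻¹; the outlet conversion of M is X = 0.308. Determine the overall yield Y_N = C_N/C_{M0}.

C_M = C_{M0}(1−X) = 1.052 mol·L⁻¹.
Both paths are first order in M, so the instantaneous fraction to N is constant: dC_N/d(−C_M) = k₁/(k₁+k₂) = 0.4761.
C_N = 0.4761·(C_{M0}−C_M) = 0.4761×0.4682 = 0.223 mol·L⁻¹.
Y_N = C_N/C_{M0} = 0.2229/1.52 = 0.147.

0.147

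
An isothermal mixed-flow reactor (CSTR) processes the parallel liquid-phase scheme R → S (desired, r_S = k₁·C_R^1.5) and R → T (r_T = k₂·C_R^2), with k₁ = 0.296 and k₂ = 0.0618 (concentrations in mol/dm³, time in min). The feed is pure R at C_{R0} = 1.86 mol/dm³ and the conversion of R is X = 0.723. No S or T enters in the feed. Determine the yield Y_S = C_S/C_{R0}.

0.629

Exit C_R = C_{R0}(1−X) = 1.86×0.277 = 0.5152 mol/dm³.
A CSTR operates uniformly at the exit composition, giving r_S = 0.1095 and r_T = 0.01640 (each k·C_R^n at C_R = 0.5152).
Fraction of consumed R going to S: r_S/(r_S+r_T) = 0.8697.
C_S = 0.8697·C_{R0}·X = 0.8697×1.86×0.723 = 1.17 mol/dm³; Y_S = C_S/C_{R0} = 0.629.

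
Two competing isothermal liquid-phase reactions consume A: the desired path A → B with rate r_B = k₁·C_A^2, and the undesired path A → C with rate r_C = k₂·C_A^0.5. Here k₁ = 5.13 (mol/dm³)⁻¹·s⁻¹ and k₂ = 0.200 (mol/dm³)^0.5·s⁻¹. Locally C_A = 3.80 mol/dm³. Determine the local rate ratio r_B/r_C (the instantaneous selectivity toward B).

190

S_{B/C} = r_B/r_C = (k₁·C_A^2)/(k₂·C_A^0.5) = (k₁/k₂)·C_A^1.5.
= (5.13×3.800^2) / (0.200×3.800^0.5) = 74.08/0.3899 = 190.
Since the desired path is higher order in A, keeping C_A high (PFR or concentrated feed) favours B.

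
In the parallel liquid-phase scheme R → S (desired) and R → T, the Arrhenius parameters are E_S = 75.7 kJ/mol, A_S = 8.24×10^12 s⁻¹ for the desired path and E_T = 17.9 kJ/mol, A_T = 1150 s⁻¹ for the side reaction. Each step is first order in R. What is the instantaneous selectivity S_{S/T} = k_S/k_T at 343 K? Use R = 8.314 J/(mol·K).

11.3

Since both paths have the same order in R, the concentration cancels and S_{S/T} = k_S/k_T = (A_S/A_T)·exp[(E_T−E_S)/(RT)].
(E_T−E_S)/(RT) = (17.9−75.7)×10³/(8.314×343) = -57800/2852 = -20.27.
k_S/k_T = (8.24×10^12/1150)·exp(-20.27) = 7.165×10^9 × 1.576×10^-9 = 11.3.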